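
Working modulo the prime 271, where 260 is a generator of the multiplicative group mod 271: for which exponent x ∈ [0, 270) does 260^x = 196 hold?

184

Baby-step giant-step with m = ceil(sqrt(270)) = 17.
Baby table (260^j mod 271 for j=0..16):
  0:1  1:260  2:121  3:24  4:7  5:194  6:34  7:168
  8:49  9:3  10:238  11:92  12:72  13:21  14:40  15:102
  16:233
Giant step factor: 260^(-17) ≡ 59 (mod 271).
Scan 196·59^i mod 271 for i = 0, 1, …:
  i=0: 196   i=1: 182   i=2: 169   i=3: 215
  i=4: 219   i=5: 184   i=6: 16   i=7: 131
  i=8: 141   i=9: 189   i=10: 40
Match at i=10, j=14: x = 10·17 + 14 = 184.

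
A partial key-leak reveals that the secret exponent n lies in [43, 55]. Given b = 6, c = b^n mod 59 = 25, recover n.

48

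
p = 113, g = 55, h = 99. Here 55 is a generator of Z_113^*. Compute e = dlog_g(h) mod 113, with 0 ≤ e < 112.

Baby-step giant-step with m = ceil(sqrt(112)) = 11.
Baby table (55^j mod 113 for j=0..10):
  0:1  1:55  2:87  3:39  4:111  5:3  6:52  7:35
  8:4  9:107  10:9
Giant step factor: 55^(-11) ≡ 92 (mod 113).
Scan 99·92^i mod 113 for i = 0, 1, …:
  i=0: 99   i=1: 68   i=2: 41   i=3: 43
  i=4: 1
Match at i=4, j=0: e = 4·11 + 0 = 44.

44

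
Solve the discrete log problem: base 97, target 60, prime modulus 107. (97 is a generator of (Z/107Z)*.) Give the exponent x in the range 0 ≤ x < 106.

Baby-step giant-step with m = ceil(sqrt(106)) = 11.
Baby table (97^j mod 107 for j=0..10):
  0:1  1:97  2:100  3:70  4:49  5:45  6:85  7:6
  8:47  9:65  10:99
Giant step factor: 97^(-11) ≡ 103 (mod 107).
Scan 60·103^i mod 107 for i = 0, 1, …:
  i=0: 60   i=1: 81   i=2: 104   i=3: 12
  i=4: 59   i=5: 85
Match at i=5, j=6: x = 5·11 + 6 = 61.

61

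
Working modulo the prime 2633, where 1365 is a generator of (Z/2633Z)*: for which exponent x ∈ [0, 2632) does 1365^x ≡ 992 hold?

Baby-step giant-step with m = ceil(sqrt(2632)) = 52.
Baby table (1365^j mod 2633 for j=0..51):
  0:1  1:1365  2:1694  3:536  4:2299  5:2232  6:299  7:20
  8:970  9:2284  10:188  11:1219  12:2512  13:714  14:400  15:969
  16:919  17:1127  18:683  19:213  20:1115  21:101  22:949  23:2582
  24:1476  25:495  26:1627  27:1236  28:2020  29:549  30:1613  31:557
  32:2001  33:944  34:1023  35:905  36:448  37:664  38:608  39:525
  40:449  41:2029  42:2302  43:1061  44:115  45:1628  46:2601  47:1081
  48:1085  49:1279  50:156  51:2300
Giant step factor: 1365^(-52) ≡ 183 (mod 2633).
Scan 992·183^i mod 2633 for i = 0, 1, …:
  i=0: 992   i=1: 2492   i=2: 527   i=3: 1653
  i=4: 2337   i=5: 1125   i=6: 501   i=7: 2161
  i=8: 513   i=9: 1724     …   i=36: 1200
  i=37: 1061
Match at i=37, j=43: x = 37·52 + 43 = 1967.

1967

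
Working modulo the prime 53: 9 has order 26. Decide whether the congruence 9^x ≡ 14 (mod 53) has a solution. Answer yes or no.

no

14 ∈ ⟨9⟩ iff 14^26 ≡ 1 (mod 53), since |⟨9⟩| = 26.
14^26 mod 53 = 52.
Since 52 ≠ 1, 14 does not lie in the subgroup.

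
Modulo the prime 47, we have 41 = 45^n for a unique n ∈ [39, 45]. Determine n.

43

Compute 45^39 mod 47 = 29, then multiply by 45 repeatedly:
  45^39=29  45^40=36  45^41=22  45^42=3  45^43=41
Found 41 at exponent 43.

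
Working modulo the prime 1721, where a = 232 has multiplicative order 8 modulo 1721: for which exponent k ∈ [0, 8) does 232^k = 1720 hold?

4

Successive powers of 232 modulo 1721:
  232^0=1  232^1=232  232^2=473  232^3=1313  232^4=1720
So 232^4 ≡ 1720 (mod 1721), giving k = 4.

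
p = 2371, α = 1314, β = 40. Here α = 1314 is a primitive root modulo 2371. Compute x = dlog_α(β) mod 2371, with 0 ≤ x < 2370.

2165

Baby-step giant-step with m = ceil(sqrt(2370)) = 49.
Baby table (1314^j mod 2371 for j=0..48):
  0:1  1:1314  2:508  3:1261  4:1996  5:418  6:1551  7:1325
  8:736  9:2107  10:1641  11:1035  12:1407  13:1789  14:1085  15:719
  16:1108  17:118  18:937  19:669  20:1796  21:799  22:1904  23:451
  24:2235  25:1492  26:2042  27:1587  28:1209  29:56  30:83  31:2367
  32:1857  33:339  34:2069  35:1500  36:699  37:909  38:1813  39:1798
  40:1056  41:549  42:602  43:1485  44:2328  45:402  46:1866  47:310
  48:1899
Giant step factor: 1314^(-49) ≡ 260 (mod 2371).
Scan 40·260^i mod 2371 for i = 0, 1, …:
  i=0: 40   i=1: 916   i=2: 1060   i=3: 564
  i=4: 2009   i=5: 720   i=6: 2262   i=7: 112
  i=8: 668   i=9: 597     …   i=43: 765
  i=44: 2107
Match at i=44, j=9: x = 44·49 + 9 = 2165.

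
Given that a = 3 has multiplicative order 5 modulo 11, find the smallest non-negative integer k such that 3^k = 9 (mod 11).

Successive powers of 3 modulo 11:
  3^0=1  3^1=3  3^2=9
So 3^2 ≡ 9 (mod 11), giving k = 2.

2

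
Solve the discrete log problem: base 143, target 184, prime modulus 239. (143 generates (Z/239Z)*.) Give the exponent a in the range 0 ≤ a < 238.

Baby-step giant-step with m = ceil(sqrt(238)) = 16.
Baby table (143^j mod 239 for j=0..15):
  0:1  1:143  2:134  3:42  4:31  5:131  6:91  7:107
  8:5  9:237  10:192  11:210  12:155  13:177  14:216  15:57
Giant step factor: 143^(-16) ≡ 153 (mod 239).
Scan 184·153^i mod 239 for i = 0, 1, …:
  i=0: 184   i=1: 189   i=2: 237
Match at i=2, j=9: a = 2·16 + 9 = 41.

41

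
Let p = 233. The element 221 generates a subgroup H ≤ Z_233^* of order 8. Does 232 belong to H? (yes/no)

yes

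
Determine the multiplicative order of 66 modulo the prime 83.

The order of 66 must divide p − 1 = 82 = 2 · 41.
Divisors: 1, 2, 41, 82.
Check each in increasing order: 66^1 ≡ 66;  66^2 ≡ 40;  66^41 ≡ 82;  66^82 ≡ 1.
Smallest exponent giving 1 is 82.

82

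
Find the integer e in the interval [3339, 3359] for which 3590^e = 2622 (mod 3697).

3353

Compute 3590^3339 mod 3697 = 492, then multiply by 3590 repeatedly:
  3590^3339=492  3590^3340=2811  3590^3341=2377  3590^3342=754  3590^3343=656
  3590^3344=51  3590^3345=1937  3590^3346=3470  3590^3347=2107  3590^3348=68
  3590^3349=118  3590^3350=2162  3590^3351=1577  3590^3352=1323  3590^3353=2622
Found 2622 at exponent 3353.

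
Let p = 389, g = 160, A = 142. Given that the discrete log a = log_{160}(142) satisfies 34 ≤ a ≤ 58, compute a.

36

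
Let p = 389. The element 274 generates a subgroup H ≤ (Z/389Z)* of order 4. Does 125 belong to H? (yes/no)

125 ∈ ⟨274⟩ iff 125^4 ≡ 1 (mod 389), since |⟨274⟩| = 4.
125^4 mod 389 = 335.
Since 335 ≠ 1, 125 does not lie in the subgroup.

no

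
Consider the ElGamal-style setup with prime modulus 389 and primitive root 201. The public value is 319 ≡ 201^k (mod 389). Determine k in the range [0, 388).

345

Baby-step giant-step with m = ceil(sqrt(388)) = 20.
Baby table (201^j mod 389 for j=0..19):
  0:1  1:201  2:334  3:226  4:302  5:18  6:117  7:177
  8:178  9:379  10:324  11:161  12:74  13:92  14:209  15:386
  16:175  17:165  18:100  19:261
Giant step factor: 201^(-20) ≡ 36 (mod 389).
Scan 319·36^i mod 389 for i = 0, 1, …:
  i=0: 319   i=1: 203   i=2: 306   i=3: 124
  i=4: 185   i=5: 47   i=6: 136   i=7: 228
  i=8: 39   i=9: 237     …   i=16: 195
  i=17: 18
Match at i=17, j=5: k = 17·20 + 5 = 345.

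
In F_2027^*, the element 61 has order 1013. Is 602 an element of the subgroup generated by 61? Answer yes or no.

no

602 ∈ ⟨61⟩ iff 602^1013 ≡ 1 (mod 2027), since |⟨61⟩| = 1013.
602^1013 mod 2027 = 2026.
Since 2026 ≠ 1, 602 does not lie in the subgroup.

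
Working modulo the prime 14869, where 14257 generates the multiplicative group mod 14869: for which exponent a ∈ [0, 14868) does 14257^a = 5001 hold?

7671

Baby-step giant-step with m = ceil(sqrt(14868)) = 122.
Baby table (14257^j mod 14869 for j=0..121):
  0:1  1:14257  2:2819  3:14445  4:6715  5:9133  6:1348  7:7688
  8:8417  9:8339  10:11468  11:14621  12:3086  13:14600  14:1069  15:8
  16:9973  17:7683  18:11477  19:9113  20:13588  21:10784  22:2028  23:7860
  24:7236  25:2530  26:12885  27:9819  28:12717  29:8552  30:64  31:5439
  32:1988  33:2602  34:13428  35:4621  36:11927  37:1355  38:3404  39:13281
  40:5371  41:13866  42:4207  43:12522  44:8940  45:512  46:13774  47:1035
  48:5947  49:3341  50:7230  51:6202  52:10840  53:12363  54:2165  55:13230
  56:6845  57:3918  58:10962  59:12044  60:4096  61:6109  62:8280  63:2969
  64:11859  65:13233  66:5009  67:12375  68:9690  69:2451  70:1757  71:10153
  72:1606  73:13351  74:7138  75:3030  76:4265  77:6764  78:8883  79:5658
  80:1781  81:10334  82:9786  83:3175  84:4739  85:14056  86:6879  87:12848
  88:2725  89:12497  90:9371  91:4382  92:9505  93:11588  94:657  95:14248
  96:8327  97:3943  98:10531  99:8174  100:8365  101:10425  102:13570  103:6931
  104:10762  105:623  106:5318  107:1695  108:3490  109:5256  110:9901  111:7140
  112:1806  113:9903  114:5916  115:7444  116:9055  117:4477  118:10841  119:11751
  120:4984  121:12806
Giant step factor: 14257^(-122) ≡ 3828 (mod 14869).
Scan 5001·3828^i mod 14869 for i = 0, 1, …:
  i=0: 5001   i=1: 7425   i=2: 8241   i=3: 9399
  i=4: 11261   i=5: 1877   i=6: 3429   i=7: 11754
  i=8: 718   i=9: 12608     …   i=61: 11595
  i=62: 1695
Match at i=62, j=107: a = 62·122 + 107 = 7671.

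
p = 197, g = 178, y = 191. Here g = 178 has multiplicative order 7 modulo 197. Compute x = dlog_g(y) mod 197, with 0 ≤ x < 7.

5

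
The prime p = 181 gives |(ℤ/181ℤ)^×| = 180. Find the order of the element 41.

180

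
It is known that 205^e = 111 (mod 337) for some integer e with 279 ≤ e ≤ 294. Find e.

Compute 205^279 mod 337 = 195, then multiply by 205 repeatedly:
  205^279=195  205^280=209  205^281=46  205^282=331  205^283=118
  205^284=263  205^285=332  205^286=323  205^287=163  205^288=52
  205^289=213  205^290=192  205^291=268  205^292=9  205^293=160
  205^294=111
Found 111 at exponent 294.

294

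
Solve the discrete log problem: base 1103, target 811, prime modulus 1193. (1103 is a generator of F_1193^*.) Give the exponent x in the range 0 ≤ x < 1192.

Baby-step giant-step with m = ceil(sqrt(1192)) = 35.
Baby table (1103^j mod 1193 for j=0..34):
  0:1  1:1103  2:942  3:1116  4:965  5:239  6:1157  7:854
  8:685  9:386  10:1050  11:940  12:103  13:274  14:393  15:420
  16:376  17:757  18:1064  19:873  20:168  21:389  22:780  23:187
  24:1065  25:783  26:1110  27:312  28:552  29:426  30:1029  31:444
  32:602  33:698  34:409
Giant step factor: 1103^(-35) ≡ 862 (mod 1193).
Scan 811·862^i mod 1193 for i = 0, 1, …:
  i=0: 811   i=1: 1177   i=2: 524   i=3: 734
  i=4: 418   i=5: 30   i=6: 807   i=7: 115
  i=8: 111   i=9: 242     …   i=22: 314
  i=23: 1050
Match at i=23, j=10: x = 23·35 + 10 = 815.

815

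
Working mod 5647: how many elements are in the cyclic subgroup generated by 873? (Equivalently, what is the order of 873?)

The order of 873 must divide p − 1 = 5646 = 2 · 3 · 941.
Divisors: 1, 2, 3, 6, 941, 1882, 2823, 5646.
Check each in increasing order: 873^1 ≡ 873;  873^2 ≡ 5431;  873^3 ≡ 3430;  873^6 ≡ 2199;  873^941 ≡ 5646;  873^1882 ≡ 1.
Smallest exponent giving 1 is 1882.

1882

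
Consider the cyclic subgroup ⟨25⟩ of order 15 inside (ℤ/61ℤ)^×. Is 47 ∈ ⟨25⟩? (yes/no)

⟨25⟩ has order 15; its elements mod 61 are {1, 9, 12, 13, 15, 16, 20, 22, 25, 34, 42, 47, 56, 57, 58}.
47 is in this set.

yes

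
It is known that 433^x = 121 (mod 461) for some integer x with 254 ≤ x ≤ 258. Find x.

Compute 433^254 mod 461 = 320, then multiply by 433 repeatedly:
  433^254=320  433^255=260  433^256=96  433^257=78  433^258=121
Found 121 at exponent 258.

258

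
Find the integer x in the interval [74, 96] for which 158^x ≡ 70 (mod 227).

Compute 158^74 mod 227 = 171, then multiply by 158 repeatedly:
  158^74=171  158^75=5  158^76=109  158^77=197  158^78=27
  158^79=180  158^80=65  158^81=55  158^82=64  158^83=124
  158^84=70
Found 70 at exponent 84.

84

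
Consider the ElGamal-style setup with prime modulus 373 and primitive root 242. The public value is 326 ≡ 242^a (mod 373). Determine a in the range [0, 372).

Baby-step giant-step with m = ceil(sqrt(372)) = 20.
Baby table (242^j mod 373 for j=0..19):
  0:1  1:242  2:3  3:353  4:9  5:313  6:27  7:193
  8:81  9:206  10:243  11:245  12:356  13:362  14:322  15:340
  16:220  17:274  18:287  19:76
Giant step factor: 242^(-20) ≡ 253 (mod 373).
Scan 326·253^i mod 373 for i = 0, 1, …:
  i=0: 326   i=1: 45   i=2: 195   i=3: 99
  i=4: 56   i=5: 367   i=6: 347   i=7: 136
  i=8: 92   i=9: 150   i=10: 277   i=11: 330
  i=12: 311   i=13: 353
Match at i=13, j=3: a = 13·20 + 3 = 263.

263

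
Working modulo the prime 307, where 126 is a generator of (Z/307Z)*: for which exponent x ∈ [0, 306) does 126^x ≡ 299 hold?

162

Baby-step giant-step with m = ceil(sqrt(306)) = 18.
Baby table (126^j mod 307 for j=0..17):
  0:1  1:126  2:219  3:271  4:69  5:98  6:68  7:279
  8:156  9:8  10:87  11:217  12:19  13:245  14:170  15:237
  16:83  17:20
Giant step factor: 126^(-18) ≡ 24 (mod 307).
Scan 299·24^i mod 307 for i = 0, 1, …:
  i=0: 299   i=1: 115   i=2: 304   i=3: 235
  i=4: 114   i=5: 280   i=6: 273   i=7: 105
  i=8: 64   i=9: 1
Match at i=9, j=0: x = 9·18 + 0 = 162.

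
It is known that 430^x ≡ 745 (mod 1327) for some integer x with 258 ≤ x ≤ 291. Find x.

Compute 430^258 mod 1327 = 664, then multiply by 430 repeatedly:
  430^258=664  430^259=215  430^260=887  430^261=561  430^262=1043
  430^263=1291  430^264=444  430^265=1159  430^266=745
Found 745 at exponent 266.

266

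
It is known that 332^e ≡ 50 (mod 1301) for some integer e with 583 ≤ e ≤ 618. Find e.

599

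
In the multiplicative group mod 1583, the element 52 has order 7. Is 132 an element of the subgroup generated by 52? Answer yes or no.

no

132 ∈ ⟨52⟩ iff 132^7 ≡ 1 (mod 1583), since |⟨52⟩| = 7.
132^7 mod 1583 = 1562.
Since 1562 ≠ 1, 132 does not lie in the subgroup.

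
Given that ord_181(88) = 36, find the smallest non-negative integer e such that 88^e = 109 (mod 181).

17

Successive powers of 88 modulo 181:
  88^0=1  88^1=88  88^2=142  88^3=7  88^4=73  88^5=89
  88^6=49  88^7=149  88^8=80  88^9=162  88^10=138  88^11=17
  88^12=48  88^13=61  88^14=119  88^15=155  88^16=65  88^17=109
So 88^17 ≡ 109 (mod 181), giving e = 17.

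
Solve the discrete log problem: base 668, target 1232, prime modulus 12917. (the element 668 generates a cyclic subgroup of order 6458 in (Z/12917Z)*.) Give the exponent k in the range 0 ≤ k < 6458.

Baby-step giant-step with m = ceil(sqrt(6458)) = 81.
Baby table (668^j mod 12917 for j=0..80):
  0:1  1:668  2:7046  3:4940  4:6085  5:8842  6:3387  7:2041
  8:7103  9:4265  10:7280  11:6248  12:1473  13:2272  14:6407  15:4349
  16:11724  17:3930  18:3089  19:9649  20:12866  21:4683  22:2330  23:6400
  24:12590  25:1153  26:8101  27:12162  28:12340  29:2074  30:3313  31:4277
  32:2379  33:381  34:9085  35:10707  36:9175  37:6242  38:10382  39:11664
  40:2601  41:6590  42:10340  43:9442  44:3760  45:5782  46:193  47:12671
  48:3593  49:10479  50:11875  51:1462  52:7841  53:6403  54:1677  55:9374
  56:10004  57:4583  58:115  59:12235  60:9436  61:12669  62:2257  63:9304
  64:1995  65:2209  66:3074  67:12546  68:10512  69:8085  70:1474  71:2940
  72:536  73:9289  74:4892  75:12772  76:6476  77:11690  78:7052  79:8948
  80:9610
Giant step factor: 668^(-81) ≡ 2593 (mod 12917).
Scan 1232·2593^i mod 12917 for i = 0, 1, …:
  i=0: 1232   i=1: 4077   i=2: 5555   i=3: 1660
  i=4: 3019   i=5: 565   i=6: 5424   i=7: 10736
  i=8: 2313   i=9: 4121     …   i=18: 10461
  i=19: 12590
Match at i=19, j=24: k = 19·81 + 24 = 1563.

1563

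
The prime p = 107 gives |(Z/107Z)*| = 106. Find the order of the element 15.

106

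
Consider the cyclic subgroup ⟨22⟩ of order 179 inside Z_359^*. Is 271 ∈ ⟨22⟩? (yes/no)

no

271 ∈ ⟨22⟩ iff 271^179 ≡ 1 (mod 359), since |⟨22⟩| = 179.
271^179 mod 359 = 358.
Since 358 ≠ 1, 271 does not lie in the subgroup.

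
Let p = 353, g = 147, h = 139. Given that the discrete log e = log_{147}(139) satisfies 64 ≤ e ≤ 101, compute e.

Compute 147^64 mod 353 = 185, then multiply by 147 repeatedly:
  147^64=185  147^65=14  147^66=293  147^67=5  147^68=29
  147^69=27  147^70=86  147^71=287  147^72=182  147^73=279
  147^74=65  147^75=24  147^76=351  147^77=59  147^78=201
  147^79=248  147^80=97  147^81=139
Found 139 at exponent 81.

81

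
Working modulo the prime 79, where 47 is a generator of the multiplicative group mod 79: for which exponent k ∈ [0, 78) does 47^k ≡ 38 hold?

Baby-step giant-step with m = ceil(sqrt(78)) = 9.
Baby table (47^j mod 79 for j=0..8):
  0:1  1:47  2:76  3:17  4:9  5:28  6:52  7:74
  8:2
Giant step factor: 47^(-9) ≡ 58 (mod 79).
Scan 38·58^i mod 79 for i = 0, 1, …:
  i=0: 38   i=1: 71   i=2: 10   i=3: 27
  i=4: 65   i=5: 57   i=6: 67   i=7: 15
  i=8: 1
Match at i=8, j=0: k = 8·9 + 0 = 72.

72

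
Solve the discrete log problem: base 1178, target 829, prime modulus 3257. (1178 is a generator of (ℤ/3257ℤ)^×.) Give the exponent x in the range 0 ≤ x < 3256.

2040

Baby-step giant-step with m = ceil(sqrt(3256)) = 58.
Baby table (1178^j mod 3257 for j=0..57):
  0:1  1:1178  2:202  3:195  4:1720  5:306  6:2198  7:3186
  8:1044  9:1943  10:2440  11:1646  12:1073  13:278  14:1784  15:787
  16:2098  17:2638  18:386  19:1985  20:3061  21:359  22:2749  23:864
  24:1608  25:1907  26:2373  27:888  28:567  29:241  30:539  31:3084
  32:1397  33:881  34:2092  35:2084  36:2431  37:815  38:2512  39:1780
  40:2589  41:1290  42:1858  43:20  44:761  45:783  46:643  47:1830
  48:2863  49:1619  50:1837  51:1338  52:3033  53:3202  54:350  55:1918
  56:2303  57:3110
Giant step factor: 1178^(-58) ≡ 3006 (mod 3257).
Scan 829·3006^i mod 3257 for i = 0, 1, …:
  i=0: 829   i=1: 369   i=2: 1834   i=3: 2160
  i=4: 1759   i=5: 1443   i=6: 2591   i=7: 1059
  i=8: 1265   i=9: 1671     …   i=34: 2313
  i=35: 2440
Match at i=35, j=10: x = 35·58 + 10 = 2040.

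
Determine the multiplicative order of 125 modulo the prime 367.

122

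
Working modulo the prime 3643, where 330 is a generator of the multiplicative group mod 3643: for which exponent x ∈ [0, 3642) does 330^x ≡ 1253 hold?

Baby-step giant-step with m = ceil(sqrt(3642)) = 61.
Baby table (330^j mod 3643 for j=0..60):
  0:1  1:330  2:3253  3:2448  4:2737  5:3389  6:3612  7:699
  8:1161  9:615  10:2585  11:588  12:961  13:189  14:439  15:2793
  16:11  17:3630  18:2996  19:1427  20:963  21:849  22:3302  23:403
  24:1842  25:3122  26:2934  27:2825  28:3285  29:2079  30:1186  31:1579
  32:121  33:3500  34:169  35:1125  36:3307  37:2053  38:3535  39:790
  40:2047  41:1555  42:3130  43:1931  44:3348  45:1011  46:2117  47:2797
  48:1331  49:2070  50:1859  51:1446  52:3590  53:725  54:2455  55:1404
  56:659  57:2533  58:1643  59:3026  60:398
Giant step factor: 330^(-61) ≡ 1461 (mod 3643).
Scan 1253·1461^i mod 3643 for i = 0, 1, …:
  i=0: 1253   i=1: 1847   i=2: 2647   i=3: 2044
  i=4: 2667   i=5: 2120   i=6: 770   i=7: 2926
  i=8: 1647   i=9: 1887     …   i=19: 1648
  i=20: 3348
Match at i=20, j=44: x = 20·61 + 44 = 1264.

1264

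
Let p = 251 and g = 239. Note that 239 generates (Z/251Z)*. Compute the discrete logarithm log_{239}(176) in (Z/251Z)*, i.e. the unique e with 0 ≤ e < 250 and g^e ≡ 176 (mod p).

141

Baby-step giant-step with m = ceil(sqrt(250)) = 16.
Baby table (239^j mod 251 for j=0..15):
  0:1  1:239  2:144  3:29  4:154  5:160  6:88  7:199
  8:122  9:42  10:249  11:24  12:214  13:193  14:194  15:182
Giant step factor: 239^(-16) ≡ 164 (mod 251).
Scan 176·164^i mod 251 for i = 0, 1, …:
  i=0: 176   i=1: 250   i=2: 87   i=3: 212
  i=4: 130   i=5: 236   i=6: 50   i=7: 168
  i=8: 193
Match at i=8, j=13: e = 8·16 + 13 = 141.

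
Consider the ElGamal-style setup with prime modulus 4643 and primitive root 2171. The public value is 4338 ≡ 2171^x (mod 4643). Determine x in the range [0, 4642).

Baby-step giant-step with m = ceil(sqrt(4642)) = 69.
Baby table (2171^j mod 4643 for j=0..68):
  0:1  1:2171  2:596  3:3162  4:2348  5:4137  6:1865  7:219
  8:1863  9:520  10:671  11:3482  12:618  13:4494  14:1531  15:4056
  16:2448  17:3016  18:1106  19:695  20:4513  21:993  22:1451  23:2167
  24:1198  25:778  26:3629  27:4031  28:3889  29:2045  30:987  31:2354
  32:3234  33:798  34:619  35:2022  36:2127  37:2575  38:153  39:2510
  40:2971  41:914  42:1733  43:1513  44:2122  45:1006  46:1816  47:629
  48:517  49:3444  50:1694  51:418  52:2093  53:3049  54:3104  55:1791
  56:2070  57:4189  58:3325  59:3353  60:3782  61:1898  62:2217  63:2959
  64:2720  65:3867  66:713  67:1804  68:2435
Giant step factor: 2171^(-69) ≡ 4333 (mod 4643).
Scan 4338·4333^i mod 4643 for i = 0, 1, …:
  i=0: 4338   i=1: 1690   i=2: 759   i=3: 1503
  i=4: 3013   i=5: 3856   i=6: 2534   i=7: 3770
  i=8: 1336   i=9: 3710   i=10: 1364   i=11: 4316
  i=12: 3867
Match at i=12, j=65: x = 12·69 + 65 = 893.

893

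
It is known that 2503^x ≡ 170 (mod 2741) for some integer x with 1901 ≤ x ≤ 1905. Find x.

Compute 2503^1901 mod 2741 = 170, then multiply by 2503 repeatedly:
  2503^1901=170
Found 170 at exponent 1901.

1901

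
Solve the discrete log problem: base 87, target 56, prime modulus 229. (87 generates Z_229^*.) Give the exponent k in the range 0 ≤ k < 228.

202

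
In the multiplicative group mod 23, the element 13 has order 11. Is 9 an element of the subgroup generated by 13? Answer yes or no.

yes

⟨13⟩ has order 11; its elements mod 23 are {1, 2, 3, 4, 6, 8, 9, 12, 13, 16, 18}.
9 is in this set.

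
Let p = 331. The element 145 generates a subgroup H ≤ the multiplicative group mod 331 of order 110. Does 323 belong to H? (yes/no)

323 ∈ ⟨145⟩ iff 323^110 ≡ 1 (mod 331), since |⟨145⟩| = 110.
323^110 mod 331 = 1.
Since 1 = 1, 323 lies in the subgroup.

yes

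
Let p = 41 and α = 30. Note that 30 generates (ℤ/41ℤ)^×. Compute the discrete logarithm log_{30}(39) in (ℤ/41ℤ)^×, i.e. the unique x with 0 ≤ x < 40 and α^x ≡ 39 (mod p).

2

Successive powers of 30 modulo 41:
  30^0=1  30^1=30  30^2=39
So 30^2 ≡ 39 (mod 41), giving x = 2.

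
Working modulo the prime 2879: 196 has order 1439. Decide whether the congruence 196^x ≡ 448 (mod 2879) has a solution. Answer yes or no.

no

448 ∈ ⟨196⟩ iff 448^1439 ≡ 1 (mod 2879), since |⟨196⟩| = 1439.
448^1439 mod 2879 = 2878.
Since 2878 ≠ 1, 448 does not lie in the subgroup.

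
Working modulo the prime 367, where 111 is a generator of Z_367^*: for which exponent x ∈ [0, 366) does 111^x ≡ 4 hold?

46

Baby-step giant-step with m = ceil(sqrt(366)) = 20.
Baby table (111^j mod 367 for j=0..19):
  0:1  1:111  2:210  3:189  4:60  5:54  6:122  7:330
  8:297  9:304  10:347  11:349  12:204  13:257  14:268  15:21
  16:129  17:6  18:299  19:159
Giant step factor: 111^(-20) ≡ 89 (mod 367).
Scan 4·89^i mod 367 for i = 0, 1, …:
  i=0: 4   i=1: 356   i=2: 122
Match at i=2, j=6: x = 2·20 + 6 = 46.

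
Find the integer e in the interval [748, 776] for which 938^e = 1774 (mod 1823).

753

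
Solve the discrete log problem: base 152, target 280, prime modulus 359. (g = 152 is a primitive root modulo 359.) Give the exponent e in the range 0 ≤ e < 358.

157

Baby-step giant-step with m = ceil(sqrt(358)) = 19.
Baby table (152^j mod 359 for j=0..18):
  0:1  1:152  2:128  3:70  4:229  5:344  6:233  7:234
  8:27  9:155  10:225  11:95  12:80  13:313  14:188  15:215
  16:11  17:236  18:331
Giant step factor: 152^(-19) ≡ 145 (mod 359).
Scan 280·145^i mod 359 for i = 0, 1, …:
  i=0: 280   i=1: 33   i=2: 118   i=3: 237
  i=4: 260   i=5: 5   i=6: 7   i=7: 297
  i=8: 344
Match at i=8, j=5: e = 8·19 + 5 = 157.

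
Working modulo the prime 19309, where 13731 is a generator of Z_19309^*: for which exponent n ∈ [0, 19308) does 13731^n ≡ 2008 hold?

9573

Baby-step giant-step with m = ceil(sqrt(19308)) = 139.
Baby table (13731^j mod 19309 for j=0..138):
  0:1  1:13731  2:7285  3:9715  4:10093  5:6290  6:18142  7:2393
  8:13674  9:16287  10:19268  11:16299  12:10259  13:7174  14:10985  15:12436
  16:9229  17:17741  18:18636  19:8048  20:1681  21:7556  22:4179  23:14810
  24:13031  25:11467  26:7791  27:6361  28:8284  29:17594  30:8315  31:18457
  32:2442  33:10678  34:6381  35:12578  36:8822  37:9525  38:7918  39:12388
  40:6647  41:15623  42:15732  43:6309  44:8705  45:5645  46:5169  47:14964
  48:3615  49:13435  50:17108  51:15963  52:11494  53:11657  54:9966  55:263
  56:470  57:4364  58:6257  59:9126  60:13005  61:2023  62:11471  63:4788
  64:16192  65:8526  66:39  67:14166  68:13789  69:12014  70:7447  71:13602
  72:12414  73:16091  74:11943  75:17305  76:17710  77:17773  78:13921  79:9460
  80:3617  81:2279  82:12369  83:16084  84:12371  85:4928  86:7632  87:5049
  88:8509  89:17629  90:6175  91:3106  92:14214  93:16371  94:14132  95:10351
  96:15341  97:5390  98:18002  99:10953  100:17151  101:7817  102:15805  103:4604
  104:19167  105:407  106:8216  107:10718  108:14969  109:14343  110:11242  111:7756
  112:8501  113:4326  114:5822  115:2622  116:10706  117:4669  118:4159  119:10516
  120:2494  121:10257  122:18330  123:15724  124:12315  125:8352  126:5161  127:1661
  128:3262  129:12951  130:13600  131:4261  132:1521  133:11822  134:16428  135:5130
  136:798  137:9135  138:1421
Giant step factor: 13731^(-139) ≡ 8912 (mod 19309).
Scan 2008·8912^i mod 19309 for i = 0, 1, …:
  i=0: 2008   i=1: 15162   i=2: 18671   i=3: 10299
  i=4: 9011   i=5: 19210   i=6: 5926   i=7: 2397
  i=8: 6310   i=9: 6912     …   i=67: 18398
  i=68: 10257
Match at i=68, j=121: n = 68·139 + 121 = 9573.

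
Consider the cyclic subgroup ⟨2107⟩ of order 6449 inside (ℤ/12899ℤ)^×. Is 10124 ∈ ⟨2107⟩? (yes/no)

10124 ∈ ⟨2107⟩ iff 10124^6449 ≡ 1 (mod 12899), since |⟨2107⟩| = 6449.
10124^6449 mod 12899 = 1.
Since 1 = 1, 10124 lies in the subgroup.

yes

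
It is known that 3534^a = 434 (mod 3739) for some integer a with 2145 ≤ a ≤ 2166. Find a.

2161

Compute 3534^2145 mod 3739 = 734, then multiply by 3534 repeatedly:
  3534^2145=734  3534^2146=2829  3534^2147=3339  3534^2148=3481  3534^2149=544
  3534^2150=650  3534^2151=1354  3534^2152=2855  3534^2153=1748  3534^2154=604
  3534^2155=3306  3534^2156=2768  3534^2157=888  3534^2158=1171  3534^2159=2980
  3534^2160=2296  3534^2161=434
Found 434 at exponent 2161.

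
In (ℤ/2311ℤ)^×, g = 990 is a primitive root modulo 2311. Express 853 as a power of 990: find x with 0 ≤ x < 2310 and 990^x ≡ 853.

Baby-step giant-step with m = ceil(sqrt(2310)) = 49.
Baby table (990^j mod 2311 for j=0..48):
  0:1  1:990  2:236  3:229  4:232  5:891  6:1599  7:2286
  8:671  9:1033  10:1208  11:1133  12:835  13:1623  14:625  15:1713
  16:1907  17:2154  18:1718  19:2235  20:1023  21:552  22:1084  23:856
  24:1614  25:959  26:1900  27:2157  28:66  29:632  30:1710  31:1248
  32:1446  33:1031  34:1539  35:661  36:377  37:1159  38:1154  39:826
  40:1957  41:812  42:1963  43:2130  44:1068  45:1193  46:149  47:1917
  48:499
Giant step factor: 990^(-49) ≡ 1729 (mod 2311).
Scan 853·1729^i mod 2311 for i = 0, 1, …:
  i=0: 853   i=1: 419   i=2: 1108   i=3: 2224
  i=4: 2103   i=5: 884   i=6: 865   i=7: 368
  i=8: 747   i=9: 2025     …   i=29: 685
  i=30: 1133
Match at i=30, j=11: x = 30·49 + 11 = 1481.

1481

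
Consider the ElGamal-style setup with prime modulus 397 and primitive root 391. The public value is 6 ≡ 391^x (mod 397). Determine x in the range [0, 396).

Baby-step giant-step with m = ceil(sqrt(396)) = 20.
Baby table (391^j mod 397 for j=0..19):
  0:1  1:391  2:36  3:181  4:105  5:164  6:207  7:346
  8:306  9:149  10:297  11:203  12:370  13:162  14:219  15:274
  16:341  17:336  18:366  19:186
Giant step factor: 391^(-20) ≡ 90 (mod 397).
Scan 6·90^i mod 397 for i = 0, 1, …:
  i=0: 6   i=1: 143   i=2: 166   i=3: 251
  i=4: 358   i=5: 63   i=6: 112   i=7: 155
  i=8: 55   i=9: 186
Match at i=9, j=19: x = 9·20 + 19 = 199.

199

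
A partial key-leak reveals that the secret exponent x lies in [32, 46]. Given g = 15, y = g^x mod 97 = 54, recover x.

44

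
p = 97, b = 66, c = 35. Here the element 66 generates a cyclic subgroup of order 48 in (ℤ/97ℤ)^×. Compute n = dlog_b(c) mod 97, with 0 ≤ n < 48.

Baby-step giant-step with m = ceil(sqrt(48)) = 7.
Baby table (66^j mod 97 for j=0..6):
  0:1  1:66  2:88  3:85  4:81  5:11  6:47
Giant step factor: 66^(-7) ≡ 48 (mod 97).
Scan 35·48^i mod 97 for i = 0, 1, …:
  i=0: 35   i=1: 31   i=2: 33   i=3: 32
  i=4: 81
Match at i=4, j=4: n = 4·7 + 4 = 32.

32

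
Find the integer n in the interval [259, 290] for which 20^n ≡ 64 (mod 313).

Compute 20^259 mod 313 = 89, then multiply by 20 repeatedly:
  20^259=89  20^260=215  20^261=231  20^262=238  20^263=65
  20^264=48  20^265=21  20^266=107  20^267=262  20^268=232
  20^269=258  20^270=152  20^271=223  20^272=78  20^273=308
  20^274=213  20^275=191  20^276=64
Found 64 at exponent 276.

276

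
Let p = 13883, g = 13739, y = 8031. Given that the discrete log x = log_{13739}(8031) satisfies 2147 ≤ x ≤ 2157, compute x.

2153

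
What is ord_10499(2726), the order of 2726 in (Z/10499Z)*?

5249

The order of 2726 must divide p − 1 = 10498 = 2 · 29 · 181.
Divisors: 1, 2, 29, 58, 181, 362, 5249, 10498.
Check each in increasing order: 2726^1 ≡ 2726;  2726^2 ≡ 8283;  2726^29 ≡ 2183;  2726^58 ≡ 9442;  2726^181 ≡ 1445;  2726^362 ≡ 9223;  2726^5249 ≡ 1.
Smallest exponent giving 1 is 5249.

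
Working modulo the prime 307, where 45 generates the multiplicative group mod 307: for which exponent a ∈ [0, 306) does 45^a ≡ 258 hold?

Baby-step giant-step with m = ceil(sqrt(306)) = 18.
Baby table (45^j mod 307 for j=0..17):
  0:1  1:45  2:183  3:253  4:26  5:249  6:153  7:131
  8:62  9:27  10:294  11:29  12:77  13:88  14:276  15:140
  16:160  17:139
Giant step factor: 45^(-18) ≡ 299 (mod 307).
Scan 258·299^i mod 307 for i = 0, 1, …:
  i=0: 258   i=1: 85   i=2: 241   i=3: 221
  i=4: 74   i=5: 22   i=6: 131
Match at i=6, j=7: a = 6·18 + 7 = 115.

115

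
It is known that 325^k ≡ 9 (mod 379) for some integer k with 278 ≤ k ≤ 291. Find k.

Compute 325^278 mod 379 = 4, then multiply by 325 repeatedly:
  325^278=4  325^279=163  325^280=294  325^281=42  325^282=6
  325^283=55  325^284=62  325^285=63  325^286=9
Found 9 at exponent 286.

286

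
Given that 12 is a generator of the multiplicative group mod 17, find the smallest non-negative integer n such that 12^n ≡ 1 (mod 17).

0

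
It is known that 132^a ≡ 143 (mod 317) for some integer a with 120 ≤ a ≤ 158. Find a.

155

Compute 132^120 mod 317 = 110, then multiply by 132 repeatedly:
  132^120=110  132^121=255  132^122=58  132^123=48  132^124=313
  132^125=106  132^126=44  132^127=102  132^128=150  132^129=146
  132^130=252  132^131=296  132^132=81  132^133=231  132^134=60
  132^135=312  132^136=291  132^137=55  132^138=286  132^139=29
  132^140=24  132^141=315  132^142=53  132^143=22  132^144=51
  132^145=75  132^146=73  132^147=126  132^148=148  132^149=199
  132^150=274  132^151=30  132^152=156  132^153=304  132^154=186
  132^155=143
Found 143 at exponent 155.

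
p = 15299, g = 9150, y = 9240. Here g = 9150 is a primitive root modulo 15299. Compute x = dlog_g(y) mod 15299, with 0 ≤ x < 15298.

3279

Baby-step giant-step with m = ceil(sqrt(15298)) = 124.
Baby table (9150^j mod 15299 for j=0..123):
  0:1  1:9150  2:6372  3:14610  4:14137  5:505  6:452  7:5070
  8:3932  9:9851  10:10241  11:14074  12:5417  13:12089  14:2580  15:643
  16:8634  17:12363  18:644  19:2485  20:3436  21:15254  22:1323  23:3941
  24:407  25:6393  26:7873  27:10258  28:1335  29:6648  30:376  31:13424
  32:9228  33:1019  34:6759  35:6292  36:1663  37:9244  38:9728  39:1618
  40:10567  41:13669  42:2025  43:1661  44:6243  45:12283  46:2996  47:12891
  48:12659  49:1121  50:6820  51:13678  52:7880  53:13112  54:42  55:1825
  56:7541  57:1660  58:12392  59:5911  60:3685  61:14053  62:12154  63:669
  64:1750  65:9746  66:13328  67:2871  68:1267  69:11707  70:10751  71:14379
  72:11749  73:12576  74:6621  75:13409  76:9669  77:12532  78:1795  79:8423
  80:9387  81:2464  82:10173  83:3834  84:493  85:13044  86:5101  87:12200
  88:8496  89:4181  90:8650  91:5773  92:10802  93:6760  94:143  95:8035
  96:8555  97:8566  98:2123  99:11019  100:3440  101:5957  102:11512  103:1185
  104:11058  105:8413  106:9681  107:15239  108:1764  109:155  110:10742  111:8524
  112:298  113:3478  114:1780  115:8864  116:5601  117:12799  118:12304  119:11558
  120:9012  121:13489  122:7317  123:2126
Giant step factor: 9150^(-124) ≡ 13814 (mod 15299).
Scan 9240·13814^i mod 15299 for i = 0, 1, …:
  i=0: 9240   i=1: 1803   i=2: 15169   i=3: 9462
  i=4: 8711   i=5: 7119   i=6: 15193   i=7: 4420
  i=8: 14870   i=9: 9806     …   i=25: 14113
  i=26: 1825
Match at i=26, j=55: x = 26·124 + 55 = 3279.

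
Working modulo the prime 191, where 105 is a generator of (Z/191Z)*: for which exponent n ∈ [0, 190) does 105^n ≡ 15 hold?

Baby-step giant-step with m = ceil(sqrt(190)) = 14.
Baby table (105^j mod 191 for j=0..13):
  0:1  1:105  2:138  3:165  4:135  5:41  6:103  7:119
  8:80  9:187  10:153  11:21  12:104  13:33
Giant step factor: 105^(-14) ≡ 92 (mod 191).
Scan 15·92^i mod 191 for i = 0, 1, …:
  i=0: 15   i=1: 43   i=2: 136   i=3: 97
  i=4: 138
Match at i=4, j=2: n = 4·14 + 2 = 58.

58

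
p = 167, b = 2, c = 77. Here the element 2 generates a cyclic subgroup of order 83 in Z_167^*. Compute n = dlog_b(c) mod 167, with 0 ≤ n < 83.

41

Baby-step giant-step with m = ceil(sqrt(83)) = 10.
Baby table (2^j mod 167 for j=0..9):
  0:1  1:2  2:4  3:8  4:16  5:32  6:64  7:128
  8:89  9:11
Giant step factor: 2^(-10) ≡ 38 (mod 167).
Scan 77·38^i mod 167 for i = 0, 1, …:
  i=0: 77   i=1: 87   i=2: 133   i=3: 44
  i=4: 2
Match at i=4, j=1: n = 4·10 + 1 = 41.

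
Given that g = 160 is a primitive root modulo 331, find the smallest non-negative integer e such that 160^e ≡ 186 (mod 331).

42

Baby-step giant-step with m = ceil(sqrt(330)) = 19.
Baby table (160^j mod 331 for j=0..18):
  0:1  1:160  2:113  3:206  4:191  5:108  6:68  7:288
  8:71  9:106  10:79  11:62  12:321  13:55  14:194  15:257
  16:76  17:244  18:313
Giant step factor: 160^(-19) ≡ 107 (mod 331).
Scan 186·107^i mod 331 for i = 0, 1, …:
  i=0: 186   i=1: 42   i=2: 191
Match at i=2, j=4: e = 2·19 + 4 = 42.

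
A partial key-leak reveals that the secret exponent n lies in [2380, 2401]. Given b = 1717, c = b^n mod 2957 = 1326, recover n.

2399

Compute 1717^2380 mod 2957 = 2618, then multiply by 1717 repeatedly:
  1717^2380=2618  1717^2381=466  1717^2382=1732  1717^2383=2059  1717^2384=1688
  1717^2385=436  1717^2386=491  1717^2387=302  1717^2388=1059  1717^2389=2705
  1717^2390=1995  1717^2391=1209  1717^2392=39  1717^2393=1909  1717^2394=1397
  1717^2395=522  1717^2396=303  1717^2397=2776  1717^2398=2665  1717^2399=1326
Found 1326 at exponent 2399.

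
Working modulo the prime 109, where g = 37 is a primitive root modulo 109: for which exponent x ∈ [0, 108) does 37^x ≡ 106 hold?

86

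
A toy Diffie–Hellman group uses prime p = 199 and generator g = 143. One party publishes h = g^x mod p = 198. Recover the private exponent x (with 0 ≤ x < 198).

99

Baby-step giant-step with m = ceil(sqrt(198)) = 15.
Baby table (143^j mod 199 for j=0..14):
  0:1  1:143  2:151  3:101  4:115  5:127  6:52  7:73
  8:91  9:78  10:10  11:37  12:117  13:15  14:155
Giant step factor: 143^(-15) ≡ 55 (mod 199).
Scan 198·55^i mod 199 for i = 0, 1, …:
  i=0: 198   i=1: 144   i=2: 159   i=3: 188
  i=4: 191   i=5: 157   i=6: 78
Match at i=6, j=9: x = 6·15 + 9 = 99.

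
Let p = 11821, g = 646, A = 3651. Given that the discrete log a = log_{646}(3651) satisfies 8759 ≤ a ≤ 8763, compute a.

Compute 646^8759 mod 11821 = 3651, then multiply by 646 repeatedly:
  646^8759=3651
Found 3651 at exponent 8759.

8759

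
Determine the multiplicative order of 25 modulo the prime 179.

89

The order of 25 must divide p − 1 = 178 = 2 · 89.
Divisors: 1, 2, 89, 178.
Check each in increasing order: 25^1 ≡ 25;  25^2 ≡ 88;  25^89 ≡ 1.
Smallest exponent giving 1 is 89.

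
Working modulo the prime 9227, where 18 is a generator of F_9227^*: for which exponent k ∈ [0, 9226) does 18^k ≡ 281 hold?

Baby-step giant-step with m = ceil(sqrt(9226)) = 97.
Baby table (18^j mod 9227 for j=0..96):
  0:1  1:18  2:324  3:5832  4:3479  5:7260  6:1502  7:8582
  8:6844  9:3241  10:2976  11:7433  12:4616  13:45  14:810  15:5353
  16:4084  17:8923  18:3755  19:3001  20:7883  21:3489  22:7440  23:4742
  24:2313  25:4726  26:2025  27:8769  28:983  29:8467  30:4774  31:2889
  32:5867  33:4109  34:146  35:2628  36:1169  37:2588  38:449  39:8082
  40:7071  41:7327  42:2708  43:2609  44:827  45:5659  46:365  47:6570
  48:7536  49:6470  50:5736  51:1751  52:3837  53:4477  54:6770  55:1909
  56:6681  57:307  58:5526  59:7198  60:386  61:6948  62:5113  63:8991
  64:4979  65:6579  66:7698  67:159  68:2862  69:5381  70:4588  71:8768
  72:965  73:8143  74:8169  75:8637  76:7834  77:2607  78:791  79:5011
  80:7155  81:8839  82:2243  83:3466  84:7026  85:6517  86:6582  87:7752
  88:1131  89:1904  90:6591  91:7914  92:4047  93:8257  94:994  95:8665
  96:8338
Giant step factor: 18^(-97) ≡ 937 (mod 9227).
Scan 281·937^i mod 9227 for i = 0, 1, …:
  i=0: 281   i=1: 4941   i=2: 6990   i=3: 7687
  i=4: 5659
Match at i=4, j=45: k = 4·97 + 45 = 433.

433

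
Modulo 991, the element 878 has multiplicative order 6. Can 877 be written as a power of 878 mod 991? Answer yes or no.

⟨878⟩ has order 6; its elements mod 991 are {1, 113, 114, 877, 878, 990}.
877 is in this set.

yes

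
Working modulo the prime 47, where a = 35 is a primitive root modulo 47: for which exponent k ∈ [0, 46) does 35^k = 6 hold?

Baby-step giant-step with m = ceil(sqrt(46)) = 7.
Baby table (35^j mod 47 for j=0..6):
  0:1  1:35  2:3  3:11  4:9  5:33  6:27
Giant step factor: 35^(-7) ≡ 19 (mod 47).
Scan 6·19^i mod 47 for i = 0, 1, …:
  i=0: 6   i=1: 20   i=2: 4   i=3: 29
  i=4: 34   i=5: 35
Match at i=5, j=1: k = 5·7 + 1 = 36.

36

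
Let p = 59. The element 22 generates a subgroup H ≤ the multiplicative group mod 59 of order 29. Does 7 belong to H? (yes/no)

7 ∈ ⟨22⟩ iff 7^29 ≡ 1 (mod 59), since |⟨22⟩| = 29.
7^29 mod 59 = 1.
Since 1 = 1, 7 lies in the subgroup.

yes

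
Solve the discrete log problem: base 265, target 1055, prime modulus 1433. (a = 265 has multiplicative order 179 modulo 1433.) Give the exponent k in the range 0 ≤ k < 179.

103

Baby-step giant-step with m = ceil(sqrt(179)) = 14.
Baby table (265^j mod 1433 for j=0..13):
  0:1  1:265  2:8  3:687  4:64  5:1197  6:512  7:978
  8:1230  9:659  10:1242  11:973  12:1338  13:619
Giant step factor: 265^(-14) ≡ 560 (mod 1433).
Scan 1055·560^i mod 1433 for i = 0, 1, …:
  i=0: 1055   i=1: 404   i=2: 1259   i=3: 4
  i=4: 807   i=5: 525   i=6: 235   i=7: 1197
Match at i=7, j=5: k = 7·14 + 5 = 103.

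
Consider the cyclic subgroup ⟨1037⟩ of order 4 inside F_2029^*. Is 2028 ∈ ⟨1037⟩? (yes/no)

⟨1037⟩ has order 4; its elements mod 2029 are {1, 992, 1037, 2028}.
2028 is in this set.

yes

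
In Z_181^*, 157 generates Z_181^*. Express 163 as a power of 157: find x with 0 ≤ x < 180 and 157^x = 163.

127

Baby-step giant-step with m = ceil(sqrt(180)) = 14.
Baby table (157^j mod 181 for j=0..13):
  0:1  1:157  2:33  3:113  4:3  5:109  6:99  7:158
  8:9  9:146  10:116  11:112  12:27  13:76
Giant step factor: 157^(-14) ≡ 168 (mod 181).
Scan 163·168^i mod 181 for i = 0, 1, …:
  i=0: 163   i=1: 53   i=2: 35   i=3: 88
  i=4: 123   i=5: 30   i=6: 153   i=7: 2
  i=8: 155   i=9: 157
Match at i=9, j=1: x = 9·14 + 1 = 127.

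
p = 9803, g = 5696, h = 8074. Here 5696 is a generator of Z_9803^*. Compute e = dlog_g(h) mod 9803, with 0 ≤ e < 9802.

Baby-step giant-step with m = ceil(sqrt(9802)) = 100.
Baby table (5696^j mod 9803 for j=0..99):
  0:1  1:5696  2:6289  3:1982  4:6219  5:5185  6:7124  7:3687
  8:3126  9:3448  10:4399  11:236  12:1245  13:3951  14:7011  15:7037
  16:8088  17:4951  18:7468  19:2511  20:79  21:8849  22:6681  23:9533
  24:1151  25:7692  26:4025  27:6986  28:1879  29:7711  30:4416  31:8841
  32:325  33:8236  34:4901  35:6955  36:1757  37:8812  38:1792  39:2309
  40:6241  41:3058  42:8240  43:8079  44:2702  45:9685  46:4279  47:2926
  48:1396  49:1383  50:5759  51:2426  52:6069  53:3646  54:4862  55:477
  56:1561  57:135  58:4326  59:5957  60:2889  61:6310  62:3962  63:1046
  64:7595  65:481  66:4739  67:5685  68:2451  69:1424  70:4023  71:5397
  72:8907  73:3747  74:1781  75:8274  76:5683  77:862  78:8452  79:59
  80:2762  81:8340  82:9105  83:4210  84:2022  85:8590  86:1867  87:7980
  88:7372  89:4663  90:4121  91:4834  92:7640  93:1923  94:3457  95:6648
  96:7822  97:9280  98:1104  99:4661
Giant step factor: 5696^(-100) ≡ 8506 (mod 9803).
Scan 8074·8506^i mod 9803 for i = 0, 1, …:
  i=0: 8074   i=1: 7429   i=2: 936   i=3: 1580
  i=4: 9370   i=5: 2830   i=6: 5615   i=7: 974
  i=8: 1309   i=9: 7949     …   i=41: 3800
  i=42: 2309
Match at i=42, j=39: e = 42·100 + 39 = 4239.

4239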